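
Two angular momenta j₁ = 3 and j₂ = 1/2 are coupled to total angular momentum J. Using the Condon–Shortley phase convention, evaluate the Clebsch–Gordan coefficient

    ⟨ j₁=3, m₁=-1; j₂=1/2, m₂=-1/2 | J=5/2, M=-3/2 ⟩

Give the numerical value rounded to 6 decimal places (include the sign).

j₁+j₂−J=1  J+j₁−j₂=5  J−j₁+j₂=0  j₁+j₂+J+1=7
(j₁±m₁, j₂±m₂, J±M) = (2,4,0,1,1,4)
P² = 1152/7
sum k=0..0:
  [0] +1/24 = 1/24
S = 1/24
C² = P²·S² = 2/7 ; C = +0.534522

+0.534522  (= +√(2/7))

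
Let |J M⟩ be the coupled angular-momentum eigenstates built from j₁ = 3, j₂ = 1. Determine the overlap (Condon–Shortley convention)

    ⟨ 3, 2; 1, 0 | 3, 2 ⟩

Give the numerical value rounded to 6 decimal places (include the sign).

+√(1/3) ≈ +0.577350

j₁+j₂−J=1  J+j₁−j₂=5  J−j₁+j₂=1  j₁+j₂+J+1=8
(j₁±m₁, j₂±m₂, J±M) = (5,1,1,1,5,1)
P² = 300
sum k=0..1:
  [0] +1/24 = 1/24
  [1] −1/120 = -1/120
S = 1/30
C² = P²·S² = 1/3 ; C = +0.577350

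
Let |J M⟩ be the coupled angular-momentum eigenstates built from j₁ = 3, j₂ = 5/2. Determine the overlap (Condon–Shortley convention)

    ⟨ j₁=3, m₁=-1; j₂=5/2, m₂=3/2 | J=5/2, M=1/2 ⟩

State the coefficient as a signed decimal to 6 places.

j₁+j₂−J=3  J+j₁−j₂=3  J−j₁+j₂=2  j₁+j₂+J+1=9
(j₁±m₁, j₂±m₂, J±M) = (2,4,4,1,3,2)
P² = 576/35
sum k=2..3:
  [2] +1/8 = 1/8
  [3] −1/12 = -1/12
S = 1/24
C² = P²·S² = 1/35 ; C = +0.169031

+0.169031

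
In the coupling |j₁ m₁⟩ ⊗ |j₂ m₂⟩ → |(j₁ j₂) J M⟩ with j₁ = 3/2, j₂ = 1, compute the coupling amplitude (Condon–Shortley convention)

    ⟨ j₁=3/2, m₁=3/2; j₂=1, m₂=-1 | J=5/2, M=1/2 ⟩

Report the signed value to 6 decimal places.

triangle: 0!×3!×2!/6! = 12/720
(j±m)!: 3!×0!×0!×2!×3!×2! = 144
prefactor² = (2J+1)×Δ×N² = 72/5
  k=0: +1/(0!×0!×0!×0!×3!×2!) = 1/12
Σ = 1/12  ⇒  CG² = 72/5×1/12² = 1/10
CG = +√(1/10) = +0.316228

+√(1/10) ≈ +0.316228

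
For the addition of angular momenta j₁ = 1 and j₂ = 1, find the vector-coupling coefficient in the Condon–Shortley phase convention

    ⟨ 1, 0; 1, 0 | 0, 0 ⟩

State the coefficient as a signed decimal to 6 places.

triangle: 2!×0!×0!/3! = 2/6
(j±m)!: 1!×1!×1!×1!×0!×0! = 1
prefactor² = (2J+1)×Δ×N² = 1/3
  k=1: −1/(1!×1!×0!×0!×0!×0!) = -1
Σ = -1  ⇒  CG² = 1/3×(-1)² = 1/3
CG = −√(1/3) = -0.577350

-0.577350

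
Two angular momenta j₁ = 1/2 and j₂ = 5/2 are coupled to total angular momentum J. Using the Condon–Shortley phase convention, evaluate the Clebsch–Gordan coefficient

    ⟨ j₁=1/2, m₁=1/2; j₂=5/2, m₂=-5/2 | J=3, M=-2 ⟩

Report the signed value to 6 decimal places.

j₁+j₂−J=0  J+j₁−j₂=1  J−j₁+j₂=5  j₁+j₂+J+1=7
(j₁±m₁, j₂±m₂, J±M) = (1,0,0,5,1,5)
P² = 2400
sum k=0..0:
  [0] +1/120 = 1/120
S = 1/120
C² = P²·S² = 1/6 ; C = +0.408248

+0.408248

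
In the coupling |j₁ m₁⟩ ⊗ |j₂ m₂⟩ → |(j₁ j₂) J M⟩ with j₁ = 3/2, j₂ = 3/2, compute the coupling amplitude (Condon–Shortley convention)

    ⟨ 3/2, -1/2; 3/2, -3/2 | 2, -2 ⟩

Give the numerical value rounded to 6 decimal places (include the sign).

+√(1/2) ≈ +0.707107

triangle: 1!×2!×2!/6! = 4/720
(j±m)!: 1!×2!×0!×3!×0!×4! = 288
prefactor² = (2J+1)×Δ×N² = 8
  k=0: +1/(0!×1!×2!×0!×0!×2!) = 1/4
Σ = 1/4  ⇒  CG² = 8×1/4² = 1/2
CG = +√(1/2) = +0.707107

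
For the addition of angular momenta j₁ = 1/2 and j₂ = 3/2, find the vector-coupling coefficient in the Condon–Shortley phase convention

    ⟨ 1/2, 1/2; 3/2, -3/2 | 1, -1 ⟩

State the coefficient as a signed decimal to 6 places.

+√(3/4) = +0.866025

j₁+j₂−J=1  J+j₁−j₂=0  J−j₁+j₂=2  j₁+j₂+J+1=4
(j₁±m₁, j₂±m₂, J±M) = (1,0,0,3,0,2)
P² = 3
sum k=0..0:
  [0] +1/2 = 1/2
S = 1/2
C² = P²·S² = 3/4 ; C = +0.866025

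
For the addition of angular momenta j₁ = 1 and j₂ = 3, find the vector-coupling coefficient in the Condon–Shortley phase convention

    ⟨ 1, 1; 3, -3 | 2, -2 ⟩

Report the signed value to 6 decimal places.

√[5·2!0!4!/7! · 2!0!0!6!0!4!] = √(11520/7)
  +(−1)^0/∏(0,2,0,0,0,4)! = 1/48  (running 1/48)
⟨..|..⟩ = √(11520/7)·(1/48) = +0.845154

+√(5/7) ≈ +0.845154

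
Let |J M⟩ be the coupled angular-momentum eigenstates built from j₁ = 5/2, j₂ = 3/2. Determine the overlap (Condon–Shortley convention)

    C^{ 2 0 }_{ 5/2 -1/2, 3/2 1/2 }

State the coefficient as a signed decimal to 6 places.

−√(1/14) ≈ -0.267261

j₁+j₂−J=2  J+j₁−j₂=3  J−j₁+j₂=1  j₁+j₂+J+1=7
(j₁±m₁, j₂±m₂, J±M) = (2,3,2,1,2,2)
P² = 8/7
sum k=1..2:
  [1] −1/2 = -1/2
  [2] +1/4 = 1/4
S = -1/4
C² = P²·S² = 1/14 ; C = -0.267261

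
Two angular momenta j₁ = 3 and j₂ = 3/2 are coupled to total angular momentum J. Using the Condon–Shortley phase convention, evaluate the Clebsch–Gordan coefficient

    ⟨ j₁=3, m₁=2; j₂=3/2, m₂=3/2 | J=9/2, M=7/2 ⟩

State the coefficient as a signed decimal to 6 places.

triangle: 0!×6!×3!/10! = 4320/3628800
(j±m)!: 5!×1!×3!×0!×8!×1! = 29030400
prefactor² = (2J+1)×Δ×N² = 345600
  k=0: +1/(0!×0!×1!×3!×5!×0!) = 1/720
Σ = 1/720  ⇒  CG² = 345600×1/720² = 2/3
CG = +√(2/3) = +0.816497

+√(2/3) = +0.816497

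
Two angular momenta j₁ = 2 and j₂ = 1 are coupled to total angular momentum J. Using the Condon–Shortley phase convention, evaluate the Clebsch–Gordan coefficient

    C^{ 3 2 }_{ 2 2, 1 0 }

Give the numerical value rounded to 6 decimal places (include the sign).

+√(1/3) ≈ +0.577350

√[7·0!4!2!/7! · 4!0!1!1!5!1!] = √(192)
  +(−1)^0/∏(0,0,0,1,4,1)! = 1/24  (running 1/24)
⟨..|..⟩ = √(192)·(1/24) = +0.577350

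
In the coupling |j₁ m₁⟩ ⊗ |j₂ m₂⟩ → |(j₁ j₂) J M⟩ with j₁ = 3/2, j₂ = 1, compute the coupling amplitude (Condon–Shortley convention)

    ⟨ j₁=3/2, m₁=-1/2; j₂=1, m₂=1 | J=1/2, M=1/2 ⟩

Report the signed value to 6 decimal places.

j₁+j₂−J=2  J+j₁−j₂=1  J−j₁+j₂=0  j₁+j₂+J+1=4
(j₁±m₁, j₂±m₂, J±M) = (1,2,2,0,1,0)
P² = 2/3
sum k=2..2:
  [2] +1/2 = 1/2
S = 1/2
C² = P²·S² = 1/6 ; C = +0.408248

+0.408248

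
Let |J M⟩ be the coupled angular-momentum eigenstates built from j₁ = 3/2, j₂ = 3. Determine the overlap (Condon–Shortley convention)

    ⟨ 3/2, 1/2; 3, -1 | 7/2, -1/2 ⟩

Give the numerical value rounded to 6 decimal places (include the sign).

+0.534522

√[8·1!2!5!/9! · 2!1!2!4!3!4!] = √(512/7)
  +(−1)^0/∏(0,1,1,2,1,3)! = 1/12  (running 1/12)
  +(−1)^1/∏(1,0,0,1,2,4)! = -1/48  (running 1/16)
⟨..|..⟩ = √(512/7)·(1/16) = +0.534522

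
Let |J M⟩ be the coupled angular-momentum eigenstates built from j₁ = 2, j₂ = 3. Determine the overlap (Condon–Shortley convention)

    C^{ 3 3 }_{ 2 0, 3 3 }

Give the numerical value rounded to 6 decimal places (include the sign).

triangle: 2!×2!×4!/9! = 96/362880
(j±m)!: 2!×2!×6!×0!×6!×0! = 2073600
prefactor² = (2J+1)×Δ×N² = 3840
  k=2: +1/(2!×0!×0!×4!×2!×0!) = 1/96
Σ = 1/96  ⇒  CG² = 3840×1/96² = 5/12
CG = +√(5/12) = +0.645497

+√(5/12) = +0.645497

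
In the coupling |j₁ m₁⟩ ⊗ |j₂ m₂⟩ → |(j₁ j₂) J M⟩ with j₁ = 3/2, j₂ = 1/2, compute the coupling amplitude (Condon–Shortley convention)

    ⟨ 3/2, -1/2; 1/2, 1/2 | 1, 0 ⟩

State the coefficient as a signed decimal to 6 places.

j₁+j₂−J=1  J+j₁−j₂=2  J−j₁+j₂=0  j₁+j₂+J+1=4
(j₁±m₁, j₂±m₂, J±M) = (1,2,1,0,1,1)
P² = 1/2
sum k=1..1:
  [1] −1/1 = -1
S = -1
C² = P²·S² = 1/2 ; C = -0.707107

−√(1/2) = -0.707107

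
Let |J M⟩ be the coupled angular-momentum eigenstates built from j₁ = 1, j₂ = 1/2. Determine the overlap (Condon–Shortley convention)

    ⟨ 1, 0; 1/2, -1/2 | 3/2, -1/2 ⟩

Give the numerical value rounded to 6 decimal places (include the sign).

triangle: 0!×2!×1!/4! = 2/24
(j±m)!: 1!×1!×0!×1!×1!×2! = 2
prefactor² = (2J+1)×Δ×N² = 2/3
  k=0: +1/(0!×0!×1!×0!×1!×1!) = 1
Σ = 1  ⇒  CG² = 2/3×1² = 2/3
CG = +√(2/3) = +0.816497

+√(2/3) = +0.816497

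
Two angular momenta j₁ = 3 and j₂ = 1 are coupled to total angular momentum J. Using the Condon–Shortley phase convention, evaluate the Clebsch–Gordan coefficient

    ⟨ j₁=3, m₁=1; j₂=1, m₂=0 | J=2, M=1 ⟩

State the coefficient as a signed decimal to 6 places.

−√(8/21) ≈ -0.617213

j₁+j₂−J=2  J+j₁−j₂=4  J−j₁+j₂=0  j₁+j₂+J+1=7
(j₁±m₁, j₂±m₂, J±M) = (4,2,1,1,3,1)
P² = 96/7
sum k=1..1:
  [1] −1/6 = -1/6
S = -1/6
C² = P²·S² = 8/21 ; C = -0.617213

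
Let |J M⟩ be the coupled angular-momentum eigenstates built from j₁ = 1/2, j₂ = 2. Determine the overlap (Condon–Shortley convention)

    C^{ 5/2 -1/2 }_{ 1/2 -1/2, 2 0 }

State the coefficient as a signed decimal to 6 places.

+0.774597

√[6·0!1!4!/6! · 0!1!2!2!2!3!] = √(48/5)
  +(−1)^0/∏(0,0,1,2,0,2)! = 1/4  (running 1/4)
⟨..|..⟩ = √(48/5)·(1/4) = +0.774597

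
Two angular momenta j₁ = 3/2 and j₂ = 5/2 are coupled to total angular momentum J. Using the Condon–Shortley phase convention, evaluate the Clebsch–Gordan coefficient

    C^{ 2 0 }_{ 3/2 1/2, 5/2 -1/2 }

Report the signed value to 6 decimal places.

√[5·2!1!3!/7! · 2!1!2!3!2!2!] = √(8/7)
  +(−1)^0/∏(0,2,1,2,0,1)! = 1/4  (running 1/4)
  +(−1)^1/∏(1,1,0,1,1,2)! = -1/2  (running -1/4)
⟨..|..⟩ = √(8/7)·(-1/4) = -0.267261

-0.267261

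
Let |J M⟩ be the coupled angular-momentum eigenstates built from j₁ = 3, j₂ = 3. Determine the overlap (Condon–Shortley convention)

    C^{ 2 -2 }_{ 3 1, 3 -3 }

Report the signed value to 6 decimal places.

+0.345033

triangle: 4!·2!·2!/9! = 96/362880
(j±m)!: 4!·2!·0!·6!·0!·4! = 829440
prefactor² = (2J+1)·Δ·N² = 7680/7
  k=0: +1/(0!·4!·2!·0!·0!·2!) = 1/96
Σ = 1/96  ⇒  CG² = 7680/7·1/96² = 5/42
CG = +√(5/42) = +0.345033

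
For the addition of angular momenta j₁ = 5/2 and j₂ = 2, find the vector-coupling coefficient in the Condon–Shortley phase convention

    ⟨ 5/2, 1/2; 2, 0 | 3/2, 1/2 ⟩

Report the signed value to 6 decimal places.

-0.239046

triangle: 3!×2!×1!/7! = 12/5040
(j±m)!: 3!×2!×2!×2!×2!×1! = 96
prefactor² = (2J+1)×Δ×N² = 32/35
  k=1: −1/(1!×2!×1!×1!×1!×0!) = -1/2
  k=2: +1/(2!×1!×0!×0!×2!×1!) = 1/4
Σ = -1/4  ⇒  CG² = 32/35×(-1/4)² = 2/35
CG = −√(2/35) = -0.239046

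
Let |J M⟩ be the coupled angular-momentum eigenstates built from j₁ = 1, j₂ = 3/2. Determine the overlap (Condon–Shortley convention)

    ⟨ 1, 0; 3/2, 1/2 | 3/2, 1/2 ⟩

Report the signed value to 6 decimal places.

j₁+j₂−J=1  J+j₁−j₂=1  J−j₁+j₂=2  j₁+j₂+J+1=5
(j₁±m₁, j₂±m₂, J±M) = (1,1,2,1,2,1)
P² = 4/15
sum k=0..1:
  [0] +1/2 = 1/2
  [1] −1/1 = -1
S = -1/2
C² = P²·S² = 1/15 ; C = -0.258199

−√(1/15) ≈ -0.258199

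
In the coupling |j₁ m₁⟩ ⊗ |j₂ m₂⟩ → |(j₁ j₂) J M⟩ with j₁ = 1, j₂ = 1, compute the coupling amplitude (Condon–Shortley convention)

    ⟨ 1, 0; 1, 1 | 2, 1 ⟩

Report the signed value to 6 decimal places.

+0.707107  (= +√(1/2))

j₁+j₂−J=0  J+j₁−j₂=2  J−j₁+j₂=2  j₁+j₂+J+1=5
(j₁±m₁, j₂±m₂, J±M) = (1,1,2,0,3,1)
P² = 2
sum k=0..0:
  [0] +1/2 = 1/2
S = 1/2
C² = P²·S² = 1/2 ; C = +0.707107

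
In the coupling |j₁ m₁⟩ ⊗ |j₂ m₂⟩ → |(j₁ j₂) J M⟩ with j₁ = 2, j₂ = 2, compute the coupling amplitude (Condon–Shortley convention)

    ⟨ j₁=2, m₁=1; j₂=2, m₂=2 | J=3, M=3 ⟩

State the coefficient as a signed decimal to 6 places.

-0.707107  (= −√(1/2))

triangle: 1!×3!×3!/8! = 36/40320
(j±m)!: 3!×1!×4!×0!×6!×0! = 103680
prefactor² = (2J+1)×Δ×N² = 648
  k=1: −1/(1!×0!×0!×3!×3!×0!) = -1/36
Σ = -1/36  ⇒  CG² = 648×(-1/36)² = 1/2
CG = −√(1/2) = -0.707107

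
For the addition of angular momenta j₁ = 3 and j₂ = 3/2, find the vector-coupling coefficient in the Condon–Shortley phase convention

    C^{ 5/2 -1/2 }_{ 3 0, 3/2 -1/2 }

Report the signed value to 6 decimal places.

triangle: 2!×4!×1!/8! = 48/40320
(j±m)!: 3!×3!×1!×2!×2!×3! = 864
prefactor² = (2J+1)×Δ×N² = 216/35
  k=0: +1/(0!×2!×3!×1!×1!×0!) = 1/12
  k=1: −1/(1!×1!×2!×0!×2!×1!) = -1/4
Σ = -1/6  ⇒  CG² = 216/35×(-1/6)² = 6/35
CG = −√(6/35) = -0.414039

−√(6/35) = -0.414039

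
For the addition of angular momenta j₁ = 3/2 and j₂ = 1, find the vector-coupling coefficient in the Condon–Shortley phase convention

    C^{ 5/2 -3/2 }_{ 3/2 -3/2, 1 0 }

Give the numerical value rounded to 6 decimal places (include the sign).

triangle: 0!·3!·2!/6! = 12/720
(j±m)!: 0!·3!·1!·1!·1!·4! = 144
prefactor² = (2J+1)·Δ·N² = 72/5
  k=0: +1/(0!·0!·3!·1!·0!·1!) = 1/6
Σ = 1/6  ⇒  CG² = 72/5·1/6² = 2/5
CG = +√(2/5) = +0.632456

+0.632456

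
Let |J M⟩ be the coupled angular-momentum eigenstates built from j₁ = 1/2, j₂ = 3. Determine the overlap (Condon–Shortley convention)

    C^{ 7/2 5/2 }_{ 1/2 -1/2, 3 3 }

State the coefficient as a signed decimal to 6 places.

+0.377964  (= +√(1/7))

j₁+j₂−J=0  J+j₁−j₂=1  J−j₁+j₂=6  j₁+j₂+J+1=8
(j₁±m₁, j₂±m₂, J±M) = (0,1,6,0,6,1)
P² = 518400/7
sum k=0..0:
  [0] +1/720 = 1/720
S = 1/720
C² = P²·S² = 1/7 ; C = +0.377964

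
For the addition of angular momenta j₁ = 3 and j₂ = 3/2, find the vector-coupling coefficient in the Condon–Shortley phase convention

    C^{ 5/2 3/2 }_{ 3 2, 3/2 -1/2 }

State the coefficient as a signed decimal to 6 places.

+√(1/14) ≈ +0.267261

√[6·2!4!1!/8! · 5!1!1!2!4!1!] = √(288/7)
  +(−1)^0/∏(0,2,1,1,3,0)! = 1/12  (running 1/12)
  +(−1)^1/∏(1,1,0,0,4,1)! = -1/24  (running 1/24)
⟨..|..⟩ = √(288/7)·(1/24) = +0.267261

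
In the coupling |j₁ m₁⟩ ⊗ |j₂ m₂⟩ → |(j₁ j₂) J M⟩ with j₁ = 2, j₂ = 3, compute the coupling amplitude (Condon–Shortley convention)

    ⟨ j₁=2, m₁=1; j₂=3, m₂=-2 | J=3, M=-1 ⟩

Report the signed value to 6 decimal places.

+√(1/4) ≈ +0.500000

triangle: 2!·2!·4!/9! = 96/362880
(j±m)!: 3!·1!·1!·5!·2!·4! = 34560
prefactor² = (2J+1)·Δ·N² = 64
  k=0: +1/(0!·2!·1!·1!·1!·3!) = 1/12
  k=1: −1/(1!·1!·0!·0!·2!·4!) = -1/48
Σ = 1/16  ⇒  CG² = 64·1/16² = 1/4
CG = +√(1/4) = +0.500000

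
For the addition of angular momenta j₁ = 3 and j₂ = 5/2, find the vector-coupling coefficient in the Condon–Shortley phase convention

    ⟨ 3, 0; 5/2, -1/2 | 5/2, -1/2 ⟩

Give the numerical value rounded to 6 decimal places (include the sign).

√[6·3!3!2!/9! · 3!3!2!3!2!3!] = √(216/35)
  +(−1)^0/∏(0,3,3,2,0,0)! = 1/72  (running 1/72)
  +(−1)^1/∏(1,2,2,1,1,1)! = -1/4  (running -17/72)
  +(−1)^2/∏(2,1,1,0,2,2)! = 1/8  (running -1/9)
⟨..|..⟩ = √(216/35)·(-1/9) = -0.276026

-0.276026  (= −√(8/105))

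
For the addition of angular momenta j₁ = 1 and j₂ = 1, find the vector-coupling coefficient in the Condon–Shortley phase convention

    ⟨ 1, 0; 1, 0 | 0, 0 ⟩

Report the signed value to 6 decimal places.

triangle: 2!×0!×0!/3! = 2/6
(j±m)!: 1!×1!×1!×1!×0!×0! = 1
prefactor² = (2J+1)×Δ×N² = 1/3
  k=1: −1/(1!×1!×0!×0!×0!×0!) = -1
Σ = -1  ⇒  CG² = 1/3×(-1)² = 1/3
CG = −√(1/3) = -0.577350

-0.577350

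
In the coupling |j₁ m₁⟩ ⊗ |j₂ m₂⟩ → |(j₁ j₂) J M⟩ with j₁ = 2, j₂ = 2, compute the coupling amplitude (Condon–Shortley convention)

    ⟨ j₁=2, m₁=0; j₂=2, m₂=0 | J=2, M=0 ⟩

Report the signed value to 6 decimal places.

−√(2/7) ≈ -0.534522

√[5·2!2!2!/7! · 2!2!2!2!2!2!] = √(32/63)
  +(−1)^0/∏(0,2,2,2,0,0)! = 1/8  (running 1/8)
  +(−1)^1/∏(1,1,1,1,1,1)! = -1  (running -7/8)
  +(−1)^2/∏(2,0,0,0,2,2)! = 1/8  (running -3/4)
⟨..|..⟩ = √(32/63)·(-3/4) = -0.534522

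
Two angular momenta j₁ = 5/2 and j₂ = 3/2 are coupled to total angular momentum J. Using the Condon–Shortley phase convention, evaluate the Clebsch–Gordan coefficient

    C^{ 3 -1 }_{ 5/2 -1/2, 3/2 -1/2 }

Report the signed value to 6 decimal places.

triangle: 1!*4!*2!/8! = 48/40320
(j±m)!: 2!*3!*1!*2!*2!*4! = 1152
prefactor² = (2J+1)*Δ*N² = 48/5
  k=0: +1/(0!*1!*3!*1!*1!*1!) = 1/6
  k=1: −1/(1!*0!*2!*0!*2!*2!) = -1/8
Σ = 1/24  ⇒  CG² = 48/5*1/24² = 1/60
CG = +√(1/60) = +0.129099

+√(1/60) = +0.129099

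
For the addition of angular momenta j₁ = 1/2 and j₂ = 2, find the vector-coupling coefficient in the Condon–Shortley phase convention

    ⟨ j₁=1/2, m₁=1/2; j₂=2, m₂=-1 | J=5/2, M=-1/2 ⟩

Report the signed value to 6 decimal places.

+0.632456  (= +√(2/5))

j₁+j₂−J=0  J+j₁−j₂=1  J−j₁+j₂=4  j₁+j₂+J+1=6
(j₁±m₁, j₂±m₂, J±M) = (1,0,1,3,2,3)
P² = 72/5
sum k=0..0:
  [0] +1/6 = 1/6
S = 1/6
C² = P²·S² = 2/5 ; C = +0.632456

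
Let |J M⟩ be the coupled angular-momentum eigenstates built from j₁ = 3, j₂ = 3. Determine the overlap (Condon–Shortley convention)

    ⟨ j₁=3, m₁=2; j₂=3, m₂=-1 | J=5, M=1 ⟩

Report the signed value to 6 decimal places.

j₁+j₂−J=1  J+j₁−j₂=5  J−j₁+j₂=5  j₁+j₂+J+1=12
(j₁±m₁, j₂±m₂, J±M) = (5,1,2,4,6,4)
P² = 230400/7
sum k=0..1:
  [0] +1/288 = 1/288
  [1] −1/2880 = -1/2880
S = 1/320
C² = P²·S² = 9/28 ; C = +0.566947

+√(9/28) = +0.566947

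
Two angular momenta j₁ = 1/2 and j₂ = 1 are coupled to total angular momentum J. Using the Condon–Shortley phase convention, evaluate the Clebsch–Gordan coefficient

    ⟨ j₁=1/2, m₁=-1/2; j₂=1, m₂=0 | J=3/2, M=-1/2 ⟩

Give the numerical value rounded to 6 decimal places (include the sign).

j₁+j₂−J=0  J+j₁−j₂=1  J−j₁+j₂=2  j₁+j₂+J+1=4
(j₁±m₁, j₂±m₂, J±M) = (0,1,1,1,1,2)
P² = 2/3
sum k=0..0:
  [0] +1/1 = 1
S = 1
C² = P²·S² = 2/3 ; C = +0.816497

+√(2/3) = +0.816497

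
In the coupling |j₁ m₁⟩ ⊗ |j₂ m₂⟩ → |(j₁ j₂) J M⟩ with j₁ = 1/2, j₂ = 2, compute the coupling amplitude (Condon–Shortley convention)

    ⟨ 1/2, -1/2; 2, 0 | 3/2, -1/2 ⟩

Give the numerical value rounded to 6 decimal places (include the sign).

-0.632456  (= −√(2/5))

√[4·1!0!3!/5! · 0!1!2!2!1!2!] = √(8/5)
  +(−1)^1/∏(1,0,0,1,0,2)! = -1/2  (running -1/2)
⟨..|..⟩ = √(8/5)·(-1/2) = -0.632456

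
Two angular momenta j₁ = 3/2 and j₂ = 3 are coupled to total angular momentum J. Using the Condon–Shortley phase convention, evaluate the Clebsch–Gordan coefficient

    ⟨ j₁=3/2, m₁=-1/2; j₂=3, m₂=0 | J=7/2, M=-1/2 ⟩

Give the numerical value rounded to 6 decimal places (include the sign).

−√(2/21) ≈ -0.308607

triangle: 1!*2!*5!/9! = 240/362880
(j±m)!: 1!*2!*3!*3!*3!*4! = 10368
prefactor² = (2J+1)*Δ*N² = 384/7
  k=0: +1/(0!*1!*2!*3!*0!*2!) = 1/24
  k=1: −1/(1!*0!*1!*2!*1!*3!) = -1/12
Σ = -1/24  ⇒  CG² = 384/7*(-1/24)² = 2/21
CG = −√(2/21) = -0.308607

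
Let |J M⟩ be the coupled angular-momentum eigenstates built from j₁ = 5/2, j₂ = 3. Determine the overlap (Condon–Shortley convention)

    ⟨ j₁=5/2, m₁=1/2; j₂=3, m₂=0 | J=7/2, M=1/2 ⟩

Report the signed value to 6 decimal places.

√[8·2!3!4!/10! · 3!2!3!3!4!3!] = √(6912/175)
  +(−1)^0/∏(0,2,2,3,1,1)! = 1/24  (running 1/24)
  +(−1)^1/∏(1,1,1,2,2,2)! = -1/8  (running -1/12)
  +(−1)^2/∏(2,0,0,1,3,3)! = 1/72  (running -5/72)
⟨..|..⟩ = √(6912/175)·(-5/72) = -0.436436

-0.436436  (= −√(4/21))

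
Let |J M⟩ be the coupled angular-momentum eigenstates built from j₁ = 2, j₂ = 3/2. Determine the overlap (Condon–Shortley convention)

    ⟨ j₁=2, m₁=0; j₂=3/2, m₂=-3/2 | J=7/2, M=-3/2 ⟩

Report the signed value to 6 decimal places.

triangle: 0!·4!·3!/8! = 144/40320
(j±m)!: 2!·2!·0!·3!·2!·5! = 5760
prefactor² = (2J+1)·Δ·N² = 1152/7
  k=0: +1/(0!·0!·2!·0!·2!·3!) = 1/24
Σ = 1/24  ⇒  CG² = 1152/7·1/24² = 2/7
CG = +√(2/7) = +0.534522

+√(2/7) = +0.534522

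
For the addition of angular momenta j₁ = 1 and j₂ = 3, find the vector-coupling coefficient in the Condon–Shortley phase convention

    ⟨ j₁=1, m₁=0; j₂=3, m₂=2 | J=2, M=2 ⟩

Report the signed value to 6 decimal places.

√[5·2!0!4!/7! · 1!1!5!1!4!0!] = √(960/7)
  +(−1)^1/∏(1,1,0,4,0,0)! = -1/24  (running -1/24)
⟨..|..⟩ = √(960/7)·(-1/24) = -0.487950

−√(5/21) ≈ -0.487950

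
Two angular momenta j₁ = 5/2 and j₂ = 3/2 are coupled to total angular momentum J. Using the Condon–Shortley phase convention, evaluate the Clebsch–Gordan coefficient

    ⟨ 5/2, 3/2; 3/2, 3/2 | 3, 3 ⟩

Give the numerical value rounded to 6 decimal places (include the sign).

−√(3/8) ≈ -0.612372

√[7·1!4!2!/8! · 4!1!3!0!6!0!] = √(864)
  +(−1)^1/∏(1,0,0,2,4,0)! = -1/48  (running -1/48)
⟨..|..⟩ = √(864)·(-1/48) = -0.612372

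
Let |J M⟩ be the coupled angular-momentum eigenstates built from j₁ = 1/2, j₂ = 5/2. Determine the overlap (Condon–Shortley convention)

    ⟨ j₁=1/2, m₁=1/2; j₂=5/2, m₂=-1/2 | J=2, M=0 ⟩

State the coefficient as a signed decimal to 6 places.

j₁+j₂−J=1  J+j₁−j₂=0  J−j₁+j₂=4  j₁+j₂+J+1=6
(j₁±m₁, j₂±m₂, J±M) = (1,0,2,3,2,2)
P² = 8
sum k=0..0:
  [0] +1/4 = 1/4
S = 1/4
C² = P²·S² = 1/2 ; C = +0.707107

+0.707107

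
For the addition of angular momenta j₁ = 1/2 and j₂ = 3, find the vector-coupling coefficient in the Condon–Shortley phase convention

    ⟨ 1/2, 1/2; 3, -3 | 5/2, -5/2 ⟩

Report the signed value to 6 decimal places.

+0.925820

j₁+j₂−J=1  J+j₁−j₂=0  J−j₁+j₂=5  j₁+j₂+J+1=7
(j₁±m₁, j₂±m₂, J±M) = (1,0,0,6,0,5)
P² = 86400/7
sum k=0..0:
  [0] +1/120 = 1/120
S = 1/120
C² = P²·S² = 6/7 ; C = +0.925820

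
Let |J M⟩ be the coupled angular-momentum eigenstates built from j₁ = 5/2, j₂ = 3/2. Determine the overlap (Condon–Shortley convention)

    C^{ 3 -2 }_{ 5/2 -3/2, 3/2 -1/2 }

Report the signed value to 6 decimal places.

-0.288675  (= −√(1/12))

j₁+j₂−J=1  J+j₁−j₂=4  J−j₁+j₂=2  j₁+j₂+J+1=8
(j₁±m₁, j₂±m₂, J±M) = (1,4,1,2,1,5)
P² = 48
sum k=0..1:
  [0] +1/24 = 1/24
  [1] −1/12 = -1/12
S = -1/24
C² = P²·S² = 1/12 ; C = -0.288675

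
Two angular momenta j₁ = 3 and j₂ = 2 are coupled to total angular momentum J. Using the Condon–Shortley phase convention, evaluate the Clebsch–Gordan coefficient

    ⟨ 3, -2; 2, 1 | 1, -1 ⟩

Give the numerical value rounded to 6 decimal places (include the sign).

j₁+j₂−J=4  J+j₁−j₂=2  J−j₁+j₂=0  j₁+j₂+J+1=7
(j₁±m₁, j₂±m₂, J±M) = (1,5,3,1,0,2)
P² = 288/7
sum k=3..3:
  [3] −1/12 = -1/12
S = -1/12
C² = P²·S² = 2/7 ; C = -0.534522

−√(2/7) ≈ -0.534522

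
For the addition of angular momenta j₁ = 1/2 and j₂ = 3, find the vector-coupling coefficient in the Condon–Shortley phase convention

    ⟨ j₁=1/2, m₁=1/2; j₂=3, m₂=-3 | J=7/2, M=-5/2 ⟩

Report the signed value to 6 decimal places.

triangle: 0!·1!·6!/8! = 720/40320
(j±m)!: 1!·0!·0!·6!·1!·6! = 518400
prefactor² = (2J+1)·Δ·N² = 518400/7
  k=0: +1/(0!·0!·0!·0!·1!·6!) = 1/720
Σ = 1/720  ⇒  CG² = 518400/7·1/720² = 1/7
CG = +√(1/7) = +0.377964

+√(1/7) ≈ +0.377964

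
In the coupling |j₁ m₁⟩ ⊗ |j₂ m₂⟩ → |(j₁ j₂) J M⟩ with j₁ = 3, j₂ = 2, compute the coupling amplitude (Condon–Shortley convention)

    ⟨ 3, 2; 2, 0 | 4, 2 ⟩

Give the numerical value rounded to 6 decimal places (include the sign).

+0.585540  (= +√(12/35))

j₁+j₂−J=1  J+j₁−j₂=5  J−j₁+j₂=3  j₁+j₂+J+1=10
(j₁±m₁, j₂±m₂, J±M) = (5,1,2,2,6,2)
P² = 8640/7
sum k=0..1:
  [0] +1/48 = 1/48
  [1] −1/240 = -1/240
S = 1/60
C² = P²·S² = 12/35 ; C = +0.585540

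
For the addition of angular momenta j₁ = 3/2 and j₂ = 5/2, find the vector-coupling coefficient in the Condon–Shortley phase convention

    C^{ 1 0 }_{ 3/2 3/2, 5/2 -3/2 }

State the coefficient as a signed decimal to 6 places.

triangle: 3!·0!·2!/6! = 12/720
(j±m)!: 3!·0!·1!·4!·1!·1! = 144
prefactor² = (2J+1)·Δ·N² = 36/5
  k=0: +1/(0!·3!·0!·1!·0!·1!) = 1/6
Σ = 1/6  ⇒  CG² = 36/5·1/6² = 1/5
CG = +√(1/5) = +0.447214

+√(1/5) ≈ +0.447214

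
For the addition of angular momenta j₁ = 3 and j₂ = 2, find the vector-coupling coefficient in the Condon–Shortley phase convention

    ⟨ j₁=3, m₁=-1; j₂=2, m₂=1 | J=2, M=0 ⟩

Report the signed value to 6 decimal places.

j₁+j₂−J=3  J+j₁−j₂=3  J−j₁+j₂=1  j₁+j₂+J+1=8
(j₁±m₁, j₂±m₂, J±M) = (2,4,3,1,2,2)
P² = 36/7
sum k=2..3:
  [2] +1/4 = 1/4
  [3] −1/12 = -1/12
S = 1/6
C² = P²·S² = 1/7 ; C = +0.377964

+0.377964  (= +√(1/7))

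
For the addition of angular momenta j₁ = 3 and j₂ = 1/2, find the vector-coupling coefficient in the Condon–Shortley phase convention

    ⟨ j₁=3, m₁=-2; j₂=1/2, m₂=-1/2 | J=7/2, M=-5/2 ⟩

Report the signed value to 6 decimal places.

j₁+j₂−J=0  J+j₁−j₂=6  J−j₁+j₂=1  j₁+j₂+J+1=8
(j₁±m₁, j₂±m₂, J±M) = (1,5,0,1,1,6)
P² = 86400/7
sum k=0..0:
  [0] +1/120 = 1/120
S = 1/120
C² = P²·S² = 6/7 ; C = +0.925820

+0.925820  (= +√(6/7))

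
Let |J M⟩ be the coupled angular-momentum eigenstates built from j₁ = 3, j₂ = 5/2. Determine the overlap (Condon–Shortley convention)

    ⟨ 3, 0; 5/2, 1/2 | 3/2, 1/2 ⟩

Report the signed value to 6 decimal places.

+√(4/35) ≈ +0.338062

j₁+j₂−J=4  J+j₁−j₂=2  J−j₁+j₂=1  j₁+j₂+J+1=8
(j₁±m₁, j₂±m₂, J±M) = (3,3,3,2,2,1)
P² = 144/35
sum k=2..3:
  [2] +1/4 = 1/4
  [3] −1/12 = -1/12
S = 1/6
C² = P²·S² = 4/35 ; C = +0.338062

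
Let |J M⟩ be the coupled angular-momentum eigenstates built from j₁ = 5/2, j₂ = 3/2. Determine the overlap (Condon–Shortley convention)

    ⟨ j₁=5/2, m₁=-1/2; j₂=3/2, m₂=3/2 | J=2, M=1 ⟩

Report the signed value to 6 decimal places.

triangle: 2!·3!·1!/7! = 12/5040
(j±m)!: 2!·3!·3!·0!·3!·1! = 432
prefactor² = (2J+1)·Δ·N² = 36/7
  k=2: +1/(2!·0!·1!·1!·2!·0!) = 1/4
Σ = 1/4  ⇒  CG² = 36/7·1/4² = 9/28
CG = +√(9/28) = +0.566947

+√(9/28) ≈ +0.566947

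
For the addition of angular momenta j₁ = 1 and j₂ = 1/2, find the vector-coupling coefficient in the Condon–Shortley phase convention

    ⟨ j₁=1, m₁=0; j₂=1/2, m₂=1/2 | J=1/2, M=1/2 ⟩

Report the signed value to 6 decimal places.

-0.577350

√[2·1!1!0!/3! · 1!1!1!0!1!0!] = √(1/3)
  +(−1)^1/∏(1,0,0,0,1,0)! = -1  (running -1)
⟨..|..⟩ = √(1/3)·(-1) = -0.577350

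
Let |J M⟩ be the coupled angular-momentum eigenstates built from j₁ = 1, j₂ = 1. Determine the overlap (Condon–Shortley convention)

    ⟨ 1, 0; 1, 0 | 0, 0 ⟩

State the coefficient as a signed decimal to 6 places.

√[1·2!0!0!/3! · 1!1!1!1!0!0!] = √(1/3)
  +(−1)^1/∏(1,1,0,0,0,0)! = -1  (running -1)
⟨..|..⟩ = √(1/3)·(-1) = -0.577350

-0.577350  (= −√(1/3))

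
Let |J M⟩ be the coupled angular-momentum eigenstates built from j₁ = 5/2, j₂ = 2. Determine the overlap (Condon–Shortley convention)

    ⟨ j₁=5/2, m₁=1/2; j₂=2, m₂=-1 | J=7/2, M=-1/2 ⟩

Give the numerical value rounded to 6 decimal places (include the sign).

+0.557773  (= +√(14/45))

triangle: 1!×4!×3!/9! = 144/362880
(j±m)!: 3!×2!×1!×3!×3!×4! = 10368
prefactor² = (2J+1)×Δ×N² = 1152/35
  k=0: +1/(0!×1!×2!×1!×2!×2!) = 1/8
  k=1: −1/(1!×0!×1!×0!×3!×3!) = -1/36
Σ = 7/72  ⇒  CG² = 1152/35×7/72² = 14/45
CG = +√(14/45) = +0.557773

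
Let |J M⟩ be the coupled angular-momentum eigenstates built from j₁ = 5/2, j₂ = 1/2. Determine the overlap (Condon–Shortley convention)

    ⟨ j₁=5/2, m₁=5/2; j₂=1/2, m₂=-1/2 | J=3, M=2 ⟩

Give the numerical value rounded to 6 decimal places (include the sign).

+0.408248  (= +√(1/6))

triangle: 0!*5!*1!/7! = 120/5040
(j±m)!: 5!*0!*0!*1!*5!*1! = 14400
prefactor² = (2J+1)*Δ*N² = 2400
  k=0: +1/(0!*0!*0!*0!*5!*1!) = 1/120
Σ = 1/120  ⇒  CG² = 2400*1/120² = 1/6
CG = +√(1/6) = +0.408248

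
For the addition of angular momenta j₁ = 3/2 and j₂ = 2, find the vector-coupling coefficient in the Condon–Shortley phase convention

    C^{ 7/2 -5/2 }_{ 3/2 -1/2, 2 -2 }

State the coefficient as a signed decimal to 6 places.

+√(3/7) ≈ +0.654654

j₁+j₂−J=0  J+j₁−j₂=3  J−j₁+j₂=4  j₁+j₂+J+1=8
(j₁±m₁, j₂±m₂, J±M) = (1,2,0,4,1,6)
P² = 6912/7
sum k=0..0:
  [0] +1/48 = 1/48
S = 1/48
C² = P²·S² = 3/7 ; C = +0.654654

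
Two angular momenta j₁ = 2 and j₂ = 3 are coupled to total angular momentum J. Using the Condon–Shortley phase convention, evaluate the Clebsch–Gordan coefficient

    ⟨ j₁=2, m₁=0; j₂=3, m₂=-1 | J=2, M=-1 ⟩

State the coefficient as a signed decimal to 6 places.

−√(1/7) = -0.377964

j₁+j₂−J=3  J+j₁−j₂=1  J−j₁+j₂=3  j₁+j₂+J+1=8
(j₁±m₁, j₂±m₂, J±M) = (2,2,2,4,1,3)
P² = 36/7
sum k=1..2:
  [1] −1/4 = -1/4
  [2] +1/12 = 1/12
S = -1/6
C² = P²·S² = 1/7 ; C = -0.377964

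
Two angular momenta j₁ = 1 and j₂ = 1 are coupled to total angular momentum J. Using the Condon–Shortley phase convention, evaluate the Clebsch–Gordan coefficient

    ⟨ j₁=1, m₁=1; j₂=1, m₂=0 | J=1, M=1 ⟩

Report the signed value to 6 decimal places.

+0.707107

j₁+j₂−J=1  J+j₁−j₂=1  J−j₁+j₂=1  j₁+j₂+J+1=4
(j₁±m₁, j₂±m₂, J±M) = (2,0,1,1,2,0)
P² = 1/2
sum k=0..0:
  [0] +1/1 = 1
S = 1
C² = P²·S² = 1/2 ; C = +0.707107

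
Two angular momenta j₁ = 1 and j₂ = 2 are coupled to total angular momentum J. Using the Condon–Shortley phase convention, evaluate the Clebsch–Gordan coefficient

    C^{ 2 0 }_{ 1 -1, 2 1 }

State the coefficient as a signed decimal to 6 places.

triangle: 1!·1!·3!/6! = 6/720
(j±m)!: 0!·2!·3!·1!·2!·2! = 48
prefactor² = (2J+1)·Δ·N² = 2
  k=1: −1/(1!·0!·1!·2!·0!·1!) = -1/2
Σ = -1/2  ⇒  CG² = 2·(-1/2)² = 1/2
CG = −√(1/2) = -0.707107

−√(1/2) = -0.707107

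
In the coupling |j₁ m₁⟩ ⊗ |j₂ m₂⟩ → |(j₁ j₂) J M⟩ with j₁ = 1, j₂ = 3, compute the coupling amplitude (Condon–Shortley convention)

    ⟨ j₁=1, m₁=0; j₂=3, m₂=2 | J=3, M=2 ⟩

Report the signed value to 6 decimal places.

triangle: 1!×1!×5!/8! = 120/40320
(j±m)!: 1!×1!×5!×1!×5!×1! = 14400
prefactor² = (2J+1)×Δ×N² = 300
  k=0: +1/(0!×1!×1!×5!×0!×0!) = 1/120
  k=1: −1/(1!×0!×0!×4!×1!×1!) = -1/24
Σ = -1/30  ⇒  CG² = 300×(-1/30)² = 1/3
CG = −√(1/3) = -0.577350

−√(1/3) = -0.577350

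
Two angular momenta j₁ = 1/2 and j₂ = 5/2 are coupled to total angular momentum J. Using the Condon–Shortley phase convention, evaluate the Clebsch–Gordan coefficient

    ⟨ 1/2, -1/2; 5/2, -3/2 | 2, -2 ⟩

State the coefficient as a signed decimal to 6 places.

−√(1/6) = -0.408248

triangle: 1!*0!*4!/6! = 24/720
(j±m)!: 0!*1!*1!*4!*0!*4! = 576
prefactor² = (2J+1)*Δ*N² = 96
  k=1: −1/(1!*0!*0!*0!*0!*4!) = -1/24
Σ = -1/24  ⇒  CG² = 96*(-1/24)² = 1/6
CG = −√(1/6) = -0.408248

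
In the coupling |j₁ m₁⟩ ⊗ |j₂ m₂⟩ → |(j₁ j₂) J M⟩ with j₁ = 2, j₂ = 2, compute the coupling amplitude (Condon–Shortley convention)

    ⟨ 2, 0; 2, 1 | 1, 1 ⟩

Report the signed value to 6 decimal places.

triangle: 3!·1!·1!/6! = 6/720
(j±m)!: 2!·2!·3!·1!·2!·0! = 48
prefactor² = (2J+1)·Δ·N² = 6/5
  k=2: +1/(2!·1!·0!·1!·1!·0!) = 1/2
Σ = 1/2  ⇒  CG² = 6/5·1/2² = 3/10
CG = +√(3/10) = +0.547723

+√(3/10) = +0.547723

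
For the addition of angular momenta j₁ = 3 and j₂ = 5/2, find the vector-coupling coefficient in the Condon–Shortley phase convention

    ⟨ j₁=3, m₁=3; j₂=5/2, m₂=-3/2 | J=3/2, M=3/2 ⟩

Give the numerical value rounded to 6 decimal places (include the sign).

triangle: 4!*2!*1!/8! = 48/40320
(j±m)!: 6!*0!*1!*4!*3!*0! = 103680
prefactor² = (2J+1)*Δ*N² = 3456/7
  k=0: +1/(0!*4!*0!*1!*2!*0!) = 1/48
Σ = 1/48  ⇒  CG² = 3456/7*1/48² = 3/14
CG = +√(3/14) = +0.462910

+√(3/14) ≈ +0.462910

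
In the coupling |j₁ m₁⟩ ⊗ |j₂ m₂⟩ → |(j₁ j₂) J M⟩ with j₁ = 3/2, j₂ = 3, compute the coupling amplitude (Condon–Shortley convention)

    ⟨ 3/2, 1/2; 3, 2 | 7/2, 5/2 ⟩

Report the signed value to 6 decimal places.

triangle: 1!×2!×5!/9! = 240/362880
(j±m)!: 2!×1!×5!×1!×6!×1! = 172800
prefactor² = (2J+1)×Δ×N² = 6400/7
  k=0: +1/(0!×1!×1!×5!×1!×0!) = 1/120
  k=1: −1/(1!×0!×0!×4!×2!×1!) = -1/48
Σ = -1/80  ⇒  CG² = 6400/7×(-1/80)² = 1/7
CG = −√(1/7) = -0.377964

−√(1/7) = -0.377964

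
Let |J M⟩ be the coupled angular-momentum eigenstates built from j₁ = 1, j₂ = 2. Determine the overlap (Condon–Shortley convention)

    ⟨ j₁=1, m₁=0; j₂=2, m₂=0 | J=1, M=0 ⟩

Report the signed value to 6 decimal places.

-0.632456

triangle: 2!×0!×2!/5! = 4/120
(j±m)!: 1!×1!×2!×2!×1!×1! = 4
prefactor² = (2J+1)×Δ×N² = 2/5
  k=1: −1/(1!×1!×0!×1!×0!×1!) = -1
Σ = -1  ⇒  CG² = 2/5×(-1)² = 2/5
CG = −√(2/5) = -0.632456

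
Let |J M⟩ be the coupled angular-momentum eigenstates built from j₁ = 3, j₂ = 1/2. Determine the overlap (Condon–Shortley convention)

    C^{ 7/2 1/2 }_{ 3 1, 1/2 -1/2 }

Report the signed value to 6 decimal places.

j₁+j₂−J=0  J+j₁−j₂=6  J−j₁+j₂=1  j₁+j₂+J+1=8
(j₁±m₁, j₂±m₂, J±M) = (4,2,0,1,4,3)
P² = 6912/7
sum k=0..0:
  [0] +1/48 = 1/48
S = 1/48
C² = P²·S² = 3/7 ; C = +0.654654

+√(3/7) ≈ +0.654654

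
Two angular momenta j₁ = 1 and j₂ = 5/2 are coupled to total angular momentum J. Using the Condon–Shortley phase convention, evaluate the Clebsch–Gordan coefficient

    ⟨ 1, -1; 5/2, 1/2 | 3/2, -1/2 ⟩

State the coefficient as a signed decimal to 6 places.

√[4·2!0!3!/6! · 0!2!3!2!1!2!] = √(16/5)
  +(−1)^2/∏(2,0,0,1,0,2)! = 1/4  (running 1/4)
⟨..|..⟩ = √(16/5)·(1/4) = +0.447214

+0.447214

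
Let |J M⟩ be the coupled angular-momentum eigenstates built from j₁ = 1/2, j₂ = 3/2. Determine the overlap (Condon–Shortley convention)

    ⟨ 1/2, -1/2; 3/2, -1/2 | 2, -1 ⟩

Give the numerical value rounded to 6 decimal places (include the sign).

+0.866025

√[5·0!1!3!/5! · 0!1!1!2!1!3!] = √(3)
  +(−1)^0/∏(0,0,1,1,0,2)! = 1/2  (running 1/2)
⟨..|..⟩ = √(3)·(1/2) = +0.866025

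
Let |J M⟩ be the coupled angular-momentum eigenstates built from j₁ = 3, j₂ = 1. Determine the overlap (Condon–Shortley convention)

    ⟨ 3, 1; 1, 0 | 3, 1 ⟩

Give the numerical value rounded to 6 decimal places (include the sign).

+0.288675  (= +√(1/12))

triangle: 1!*5!*1!/8! = 120/40320
(j±m)!: 4!*2!*1!*1!*4!*2! = 2304
prefactor² = (2J+1)*Δ*N² = 48
  k=0: +1/(0!*1!*2!*1!*3!*0!) = 1/12
  k=1: −1/(1!*0!*1!*0!*4!*1!) = -1/24
Σ = 1/24  ⇒  CG² = 48*1/24² = 1/12
CG = +√(1/12) = +0.288675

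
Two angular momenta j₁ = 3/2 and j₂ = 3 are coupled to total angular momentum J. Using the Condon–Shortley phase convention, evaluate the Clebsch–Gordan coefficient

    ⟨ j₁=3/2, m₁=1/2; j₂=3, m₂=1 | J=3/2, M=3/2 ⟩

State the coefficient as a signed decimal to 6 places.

-0.338062

triangle: 3!·0!·3!/7! = 36/5040
(j±m)!: 2!·1!·4!·2!·3!·0! = 576
prefactor² = (2J+1)·Δ·N² = 576/35
  k=1: −1/(1!·2!·0!·3!·0!·0!) = -1/12
Σ = -1/12  ⇒  CG² = 576/35·(-1/12)² = 4/35
CG = −√(4/35) = -0.338062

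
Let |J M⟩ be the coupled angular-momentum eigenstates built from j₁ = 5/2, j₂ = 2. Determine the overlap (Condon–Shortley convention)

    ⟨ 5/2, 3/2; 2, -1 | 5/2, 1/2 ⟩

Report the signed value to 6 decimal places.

√[6·2!3!2!/8! · 4!1!1!3!3!2!] = √(216/35)
  +(−1)^0/∏(0,2,1,1,2,1)! = 1/4  (running 1/4)
  +(−1)^1/∏(1,1,0,0,3,2)! = -1/12  (running 1/6)
⟨..|..⟩ = √(216/35)·(1/6) = +0.414039

+0.414039  (= +√(6/35))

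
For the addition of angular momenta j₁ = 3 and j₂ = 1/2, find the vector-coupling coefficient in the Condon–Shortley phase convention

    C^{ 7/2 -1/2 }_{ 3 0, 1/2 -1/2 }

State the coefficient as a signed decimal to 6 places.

triangle: 0!×6!×1!/8! = 720/40320
(j±m)!: 3!×3!×0!×1!×3!×4! = 5184
prefactor² = (2J+1)×Δ×N² = 5184/7
  k=0: +1/(0!×0!×3!×0!×3!×1!) = 1/36
Σ = 1/36  ⇒  CG² = 5184/7×1/36² = 4/7
CG = +√(4/7) = +0.755929

+0.755929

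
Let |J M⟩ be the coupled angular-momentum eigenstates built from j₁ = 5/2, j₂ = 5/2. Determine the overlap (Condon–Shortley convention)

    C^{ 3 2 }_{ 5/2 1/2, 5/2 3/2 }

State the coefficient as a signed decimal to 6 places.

−√(1/12) ≈ -0.288675

√[7·2!3!3!/9! · 3!2!4!1!5!1!] = √(48)
  +(−1)^1/∏(1,1,1,3,2,0)! = -1/12  (running -1/12)
  +(−1)^2/∏(2,0,0,2,3,1)! = 1/24  (running -1/24)
⟨..|..⟩ = √(48)·(-1/24) = -0.288675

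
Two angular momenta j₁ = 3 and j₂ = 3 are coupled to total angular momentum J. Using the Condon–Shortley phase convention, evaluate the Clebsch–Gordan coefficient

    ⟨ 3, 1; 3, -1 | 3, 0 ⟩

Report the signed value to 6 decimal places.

√[7·3!3!3!/10! · 4!2!2!4!3!3!] = √(864/25)
  +(−1)^0/∏(0,3,2,2,1,1)! = 1/24  (running 1/24)
  +(−1)^1/∏(1,2,1,1,2,2)! = -1/8  (running -1/12)
  +(−1)^2/∏(2,1,0,0,3,3)! = 1/72  (running -5/72)
⟨..|..⟩ = √(864/25)·(-5/72) = -0.408248

-0.408248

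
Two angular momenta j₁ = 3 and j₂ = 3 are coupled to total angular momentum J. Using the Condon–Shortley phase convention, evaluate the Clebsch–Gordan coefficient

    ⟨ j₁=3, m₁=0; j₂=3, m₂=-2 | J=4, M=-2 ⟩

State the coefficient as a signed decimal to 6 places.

+0.139573  (= +√(3/154))

j₁+j₂−J=2  J+j₁−j₂=4  J−j₁+j₂=4  j₁+j₂+J+1=11
(j₁±m₁, j₂±m₂, J±M) = (3,3,1,5,2,6)
P² = 124416/77
sum k=0..1:
  [0] +1/72 = 1/72
  [1] −1/96 = -1/96
S = 1/288
C² = P²·S² = 3/154 ; C = +0.139573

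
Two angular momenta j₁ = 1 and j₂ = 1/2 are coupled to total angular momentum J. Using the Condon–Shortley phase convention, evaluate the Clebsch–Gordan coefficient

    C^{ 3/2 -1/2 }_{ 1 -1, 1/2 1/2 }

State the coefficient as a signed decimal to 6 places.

triangle: 0!×2!×1!/4! = 2/24
(j±m)!: 0!×2!×1!×0!×1!×2! = 4
prefactor² = (2J+1)×Δ×N² = 4/3
  k=0: +1/(0!×0!×2!×1!×0!×0!) = 1/2
Σ = 1/2  ⇒  CG² = 4/3×1/2² = 1/3
CG = +√(1/3) = +0.577350

+0.577350  (= +√(1/3))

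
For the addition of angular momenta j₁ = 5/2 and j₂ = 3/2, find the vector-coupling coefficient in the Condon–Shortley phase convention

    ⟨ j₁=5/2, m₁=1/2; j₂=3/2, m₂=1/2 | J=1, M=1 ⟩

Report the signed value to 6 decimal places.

j₁+j₂−J=3  J+j₁−j₂=2  J−j₁+j₂=0  j₁+j₂+J+1=6
(j₁±m₁, j₂±m₂, J±M) = (3,2,2,1,2,0)
P² = 12/5
sum k=2..2:
  [2] +1/4 = 1/4
S = 1/4
C² = P²·S² = 3/20 ; C = +0.387298

+√(3/20) ≈ +0.387298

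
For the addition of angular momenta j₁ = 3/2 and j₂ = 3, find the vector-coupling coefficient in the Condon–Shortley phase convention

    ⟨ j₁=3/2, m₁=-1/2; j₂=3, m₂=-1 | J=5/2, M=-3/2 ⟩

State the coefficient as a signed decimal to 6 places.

−√(7/20) = -0.591608

√[6·2!1!4!/8! · 1!2!2!4!1!4!] = √(576/35)
  +(−1)^1/∏(1,1,1,1,0,3)! = -1/6  (running -1/6)
  +(−1)^2/∏(2,0,0,0,1,4)! = 1/48  (running -7/48)
⟨..|..⟩ = √(576/35)·(-7/48) = -0.591608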